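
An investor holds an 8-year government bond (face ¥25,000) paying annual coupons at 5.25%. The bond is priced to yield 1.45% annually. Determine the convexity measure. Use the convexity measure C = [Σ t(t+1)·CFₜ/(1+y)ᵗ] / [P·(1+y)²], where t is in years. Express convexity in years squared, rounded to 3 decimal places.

With y = 0.0145:
  t   CF        PV=CF/(1+0.0145)^t    t·PV        t(t+1)·PV
  1     1,312.50     1,293.7408     1,293.7408       2,587.4815
  2     1,312.50     1,275.2496     2,550.4993       7,651.4978
  3     1,312.50     1,257.0228     3,771.0684      15,084.2737
  4     1,312.50     1,239.0565     4,956.2260      24,781.1298
  5     1,312.50     1,221.3470     6,106.7348      36,640.4088
  6     1,312.50     1,203.8905     7,223.3433      50,563.4029
  7     1,312.50     1,186.6836     8,306.7854      66,454.2834
  8    26,312.50    23,450.1542   187,601.2333   1,688,411.1001
  Σ                 32,127.1450   221,809.6313   1,892,173.5780
P = 32,127.1450.
Convexity = Σ t(t+1)·PV / [P·(1+y)²] = 1,892,173.5780 / (32,127.1450 × 1.029210) = 57.22486.

57.225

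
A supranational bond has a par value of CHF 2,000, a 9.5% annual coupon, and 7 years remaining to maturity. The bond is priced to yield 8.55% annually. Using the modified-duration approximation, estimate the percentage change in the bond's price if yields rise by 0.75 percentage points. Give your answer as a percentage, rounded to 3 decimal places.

-3.772%

Periodic yield y = 0.0855. Modified duration first:
  t   CF        PV=CF/(1+0.0855)^t    t·PV
  1       190.00       175.0345       175.0345
  2       190.00       161.2479       322.4957
  3       190.00       148.5471       445.6412
  4       190.00       136.8467       547.3868
  5       190.00       126.0679       630.3394
  6       190.00       116.1381       696.8285
  7     2,190.00     1,233.2051     8,632.4359
  Σ                  2,097.0873    11,450.1620
P = 2,097.0873; D_Mac = 5.46003 yrs; D_mod = 5.46003/(1+0.0855) = 5.02997 yrs.
ΔP/P ≈ -D_mod · Δy = -5.02997 × (+0.0075) = -0.037725 = -3.7725%.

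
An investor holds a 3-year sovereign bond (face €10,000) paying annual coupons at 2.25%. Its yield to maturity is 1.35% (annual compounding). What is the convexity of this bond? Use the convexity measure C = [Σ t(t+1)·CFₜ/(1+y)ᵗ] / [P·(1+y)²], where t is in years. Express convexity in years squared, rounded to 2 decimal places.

With y = 0.0135:
  t   CF        PV=CF/(1+0.0135)^t    t·PV        t(t+1)·PV
  1       225.00       222.0030       222.0030         444.0059
  2       225.00       219.0458       438.0917       1,314.2750
  3    10,225.00     9,821.8220    29,465.4659     117,861.8636
  Σ                 10,262.8708    30,125.5605     119,620.1445
P = 10,262.8708.
Convexity = Σ t(t+1)·PV / [P·(1+y)²] = 119,620.1445 / (10,262.8708 × 1.027182) = 11.34718.

11.35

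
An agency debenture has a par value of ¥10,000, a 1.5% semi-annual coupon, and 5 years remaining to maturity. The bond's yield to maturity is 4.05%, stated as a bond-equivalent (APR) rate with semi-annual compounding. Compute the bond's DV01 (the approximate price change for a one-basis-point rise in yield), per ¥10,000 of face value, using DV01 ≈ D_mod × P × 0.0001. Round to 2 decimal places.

Periodic yield y = 0.02025.
  t   CF        PV=CF/(1+0.02025)^t    t·PV
  1        75.00        73.5114        73.5114
  2        75.00        72.0523       144.1047
  3        75.00        70.6222       211.8667
  4        75.00        69.2205       276.8821
  5        75.00        67.8466       339.2331
  6        75.00        66.5000       399.0000
  7        75.00        65.1801       456.2607
  8        75.00        63.8864       511.0912
  9        75.00        62.6184       563.5654
  10   10,075.00     8,244.7790    82,447.7903
  Σ                  8,856.2170    85,423.3056
P = 8,856.2170; D_Mac = 9.64558 half-year periods = 4.82279 yrs; D_mod = 4.72706 yrs.
DV01 ≈ 4.72706 × 8,856.2170 × 0.0001 = 4.186391.

¥4.19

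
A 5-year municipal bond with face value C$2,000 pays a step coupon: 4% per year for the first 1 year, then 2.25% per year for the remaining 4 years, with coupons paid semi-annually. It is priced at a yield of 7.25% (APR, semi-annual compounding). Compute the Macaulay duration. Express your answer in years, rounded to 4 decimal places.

4.6378 years

Periodic yield y = 0.03625. Discount each cash flow and weight by its period:
  t   CF        PV=CF/(1+0.03625)^t    t·PV
  1        40.00        38.6007        38.6007
  2        40.00        37.2504        74.5008
  3        22.50        20.2204        60.6611
  4        22.50        19.5130        78.0521
  5        22.50        18.8304        94.1521
  6        22.50        18.1717       109.0301
  7        22.50        17.5360       122.7520
  8        22.50        16.9226       135.3805
  9        22.50        16.3306       146.9752
  10    2,022.50     1,416.5865    14,165.8649
  Σ                  1,619.9622    15,025.9695
Price P = Σ PV = 1,619.9622.
Macaulay duration = Σ(t·PV) / P = 15,025.9695 / 1,619.9622 = 9.27551 half-year periods.
In years: 9.27551 / 2 = 4.63775 years.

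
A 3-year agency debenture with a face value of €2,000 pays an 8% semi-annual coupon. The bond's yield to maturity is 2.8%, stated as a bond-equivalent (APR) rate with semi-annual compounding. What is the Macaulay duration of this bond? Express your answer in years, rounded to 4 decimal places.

Periodic yield y = 0.014. Discount each cash flow and weight by its period:
  t   CF        PV=CF/(1+0.014)^t    t·PV
  1        80.00        78.8955        78.8955
  2        80.00        77.8062       155.6124
  3        80.00        76.7319       230.1958
  4        80.00        75.6725       302.6901
  5        80.00        74.6277       373.1386
  6     2,080.00     1,913.5315    11,481.1887
  Σ                  2,297.2653    12,621.7210
Price P = Σ PV = 2,297.2653.
Macaulay duration = Σ(t·PV) / P = 12,621.7210 / 2,297.2653 = 5.49424 half-year periods.
In years: 5.49424 / 2 = 2.74712 years.

2.7471 years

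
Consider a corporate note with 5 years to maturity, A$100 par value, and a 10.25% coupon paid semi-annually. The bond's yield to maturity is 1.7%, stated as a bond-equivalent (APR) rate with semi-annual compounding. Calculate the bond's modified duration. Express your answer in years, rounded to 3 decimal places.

4.171 years

Periodic yield y = 0.0085. First find Macaulay duration:
  t   CF        PV=CF/(1+0.0085)^t    t·PV
  1        5.125         5.0818         5.0818
  2        5.125         5.0390        10.0779
  3        5.125         4.9965        14.9895
  4        5.125         4.9544        19.8176
  5        5.125         4.9126        24.5632
  6        5.125         4.8712        29.2274
  7        5.125         4.8302        33.8112
  8        5.125         4.7895        38.3157
  9        5.125         4.7491        42.7418
  10     105.125        96.5933       965.9330
  Σ                    140.8176     1,184.5590
P = 140.8176; Macaulay duration = 1,184.5590 / 140.8176 = 8.41201 half-year periods = 4.20601 years.
Modified duration = D_Mac / (1 + y) = 4.20601 / 1.0085 = 4.17056 years.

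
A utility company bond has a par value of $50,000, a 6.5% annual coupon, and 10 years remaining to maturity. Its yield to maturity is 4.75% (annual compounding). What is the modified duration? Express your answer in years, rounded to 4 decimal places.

7.4638 years

Periodic yield y = 0.0475. First find Macaulay duration:
  t   CF        PV=CF/(1+0.0475)^t    t·PV
  1     3,250.00     3,102.6253     3,102.6253
  2     3,250.00     2,961.9335     5,923.8669
  3     3,250.00     2,827.6214     8,482.8643
  4     3,250.00     2,699.3999    10,797.5998
  5     3,250.00     2,576.9928    12,884.9639
  6     3,250.00     2,460.1363    14,760.8179
  7     3,250.00     2,348.5788    16,440.0517
  8     3,250.00     2,242.0800    17,936.6401
  9     3,250.00     2,140.4105    19,263.6947
  10   53,250.00    33,479.5256   334,795.2562
  Σ                 56,839.3042   444,388.3808
P = 56,839.3042; Macaulay duration = 444,388.3808 / 56,839.3042 = 7.81833 years.
Modified duration = D_Mac / (1 + y) = 7.81833 / 1.0475 = 7.46380 years.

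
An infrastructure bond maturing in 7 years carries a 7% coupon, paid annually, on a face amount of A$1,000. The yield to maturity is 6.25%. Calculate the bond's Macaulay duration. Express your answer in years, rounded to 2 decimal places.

Periodic yield y = 0.0625. Discount each cash flow and weight by its year:
  t   CF        PV=CF/(1+0.0625)^t    t·PV
  1        70.00        65.8824        65.8824
  2        70.00        62.0069       124.0138
  3        70.00        58.3595       175.0784
  4        70.00        54.9265       219.7062
  5        70.00        51.6956       258.4779
  6        70.00        48.6547       291.9279
  7     1,070.00       699.9729     4,899.8101
  Σ                  1,041.4984     6,034.8966
Price P = Σ PV = 1,041.4984.
Macaulay duration = Σ(t·PV) / P = 6,034.8966 / 1,041.4984 = 5.79444 years.

5.79 years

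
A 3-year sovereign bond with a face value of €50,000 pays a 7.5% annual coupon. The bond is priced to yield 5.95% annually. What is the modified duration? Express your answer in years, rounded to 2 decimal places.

Periodic yield y = 0.0595. First find Macaulay duration:
  t   CF        PV=CF/(1+0.0595)^t    t·PV
  1     3,750.00     3,539.4054     3,539.4054
  2     3,750.00     3,340.6375     6,681.2749
  3    53,750.00    45,193.4593   135,580.3779
  Σ                 52,073.5021   145,801.0582
P = 52,073.5021; Macaulay duration = 145,801.0582 / 52,073.5021 = 2.79991 years.
Modified duration = D_Mac / (1 + y) = 2.79991 / 1.0595 = 2.64267 years.

2.64 years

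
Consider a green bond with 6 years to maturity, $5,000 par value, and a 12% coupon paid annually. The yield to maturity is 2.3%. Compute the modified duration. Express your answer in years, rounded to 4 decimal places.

Periodic yield y = 0.023. First find Macaulay duration:
  t   CF        PV=CF/(1+0.023)^t    t·PV
  1       600.00       586.5103       586.5103
  2       600.00       573.3238     1,146.6476
  3       600.00       560.4338     1,681.3015
  4       600.00       547.8337     2,191.3347
  5       600.00       535.5168     2,677.5839
  6     5,600.00     4,885.7836    29,314.7014
  Σ                  7,689.4019    37,598.0794
P = 7,689.4019; Macaulay duration = 37,598.0794 / 7,689.4019 = 4.88960 years.
Modified duration = D_Mac / (1 + y) = 4.88960 / 1.023 = 4.77967 years.

4.7797 years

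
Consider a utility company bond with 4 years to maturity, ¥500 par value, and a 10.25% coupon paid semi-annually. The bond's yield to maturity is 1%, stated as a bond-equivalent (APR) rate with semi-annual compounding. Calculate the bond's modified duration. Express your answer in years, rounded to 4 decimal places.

3.4636 years

Periodic yield y = 0.005. First find Macaulay duration:
  t   CF        PV=CF/(1+0.005)^t    t·PV
  1       25.625        25.4975        25.4975
  2       25.625        25.3707        50.7413
  3       25.625        25.2444        75.7333
  4       25.625        25.1188       100.4754
  5       25.625        24.9939       124.9694
  6       25.625        24.8695       149.2172
  7       25.625        24.7458       173.2206
  8      525.625       505.0653     4,040.5223
  Σ                    680.9059     4,740.3769
P = 680.9059; Macaulay duration = 4,740.3769 / 680.9059 = 6.96187 half-year periods = 3.48093 years.
Modified duration = D_Mac / (1 + y) = 3.48093 / 1.005 = 3.46362 years.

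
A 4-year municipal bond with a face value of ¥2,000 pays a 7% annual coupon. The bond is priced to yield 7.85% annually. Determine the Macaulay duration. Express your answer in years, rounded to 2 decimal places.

Periodic yield y = 0.0785. Discount each cash flow and weight by its year:
  t   CF        PV=CF/(1+0.0785)^t    t·PV
  1       140.00       129.8099       129.8099
  2       140.00       120.3615       240.7231
  3       140.00       111.6009       334.8026
  4     2,140.00     1,581.7330     6,326.9320
  Σ                  1,943.5053     7,032.2676
Price P = Σ PV = 1,943.5053.
Macaulay duration = Σ(t·PV) / P = 7,032.2676 / 1,943.5053 = 3.61834 years.

3.62 years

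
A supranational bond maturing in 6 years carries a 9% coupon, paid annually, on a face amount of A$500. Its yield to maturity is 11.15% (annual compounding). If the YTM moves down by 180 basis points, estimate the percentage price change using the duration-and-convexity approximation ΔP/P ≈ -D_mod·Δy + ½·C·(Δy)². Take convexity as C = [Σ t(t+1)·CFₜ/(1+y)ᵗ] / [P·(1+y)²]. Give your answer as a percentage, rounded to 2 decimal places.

With y = 0.1115:
  t   CF        PV=CF/(1+0.1115)^t    t·PV        t(t+1)·PV
  1        45.00        40.4858        40.4858          80.9717
  2        45.00        36.4245        72.8490         218.5470
  3        45.00        32.7706        98.3117         393.2469
  4        45.00        29.4832       117.9328         589.6640
  5        45.00        26.5256       132.6280         795.7679
  6       545.00       289.0279     1,734.1671      12,139.1699
  Σ                    454.7176     2,196.3745      14,217.3675
P = 454.7176; D_Mac = 4.83019 yrs; D_mod = 4.34565 yrs; C = 25.30804.
Duration effect: -4.34565 × (-0.018) = +0.078222
Convexity effect: 0.5 × 25.30804 × (-0.018)² = +0.0040999
ΔP/P ≈ +0.078222 + 0.0040999 = +0.082322 = +8.2322%.

+8.23%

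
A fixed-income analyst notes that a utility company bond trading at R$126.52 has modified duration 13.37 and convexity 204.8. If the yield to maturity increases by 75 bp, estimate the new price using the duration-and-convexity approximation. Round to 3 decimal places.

R$114.562

Duration effect: -D_mod·Δy = -13.37 × (+0.0075) = -0.100275
Convexity effect: ½·C·(Δy)² = 0.5 × 204.8 × (0.0075)² = +0.0057600
ΔP/P ≈ -0.100275 + 0.0057600 = -0.094515
New price ≈ 126.52 × (1 - 0.094515) = 114.5619622.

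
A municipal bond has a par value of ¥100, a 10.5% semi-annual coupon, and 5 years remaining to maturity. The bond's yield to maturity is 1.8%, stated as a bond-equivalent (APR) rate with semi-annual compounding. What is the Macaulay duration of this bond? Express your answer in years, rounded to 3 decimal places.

Periodic yield y = 0.009. Discount each cash flow and weight by its period:
  t   CF        PV=CF/(1+0.009)^t    t·PV
  1         5.25         5.2032         5.2032
  2         5.25         5.1568        10.3135
  3         5.25         5.1108        15.3323
  4         5.25         5.0652        20.2607
  5         5.25         5.0200        25.1000
  6         5.25         4.9752        29.8513
  7         5.25         4.9308        34.5159
  8         5.25         4.8869        39.0949
  9         5.25         4.8433        43.5894
  10      105.25        96.2300       962.2999
  Σ                    141.4221     1,185.5611
Price P = Σ PV = 141.4221.
Macaulay duration = Σ(t·PV) / P = 1,185.5611 / 141.4221 = 8.38314 half-year periods.
In years: 8.38314 / 2 = 4.19157 years.

4.192 years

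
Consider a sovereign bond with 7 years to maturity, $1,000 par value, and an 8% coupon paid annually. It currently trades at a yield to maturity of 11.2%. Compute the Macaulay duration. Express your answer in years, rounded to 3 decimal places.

5.493 years

Periodic yield y = 0.112. Discount each cash flow and weight by its year:
  t   CF        PV=CF/(1+0.112)^t    t·PV
  1        80.00        71.9424        71.9424
  2        80.00        64.6964       129.3929
  3        80.00        58.1803       174.5408
  4        80.00        52.3204       209.2815
  5        80.00        47.0507       235.2535
  6        80.00        42.3118       253.8707
  7     1,080.00       513.6771     3,595.7400
  Σ                    850.1791     4,670.0218
Price P = Σ PV = 850.1791.
Macaulay duration = Σ(t·PV) / P = 4,670.0218 / 850.1791 = 5.49299 years.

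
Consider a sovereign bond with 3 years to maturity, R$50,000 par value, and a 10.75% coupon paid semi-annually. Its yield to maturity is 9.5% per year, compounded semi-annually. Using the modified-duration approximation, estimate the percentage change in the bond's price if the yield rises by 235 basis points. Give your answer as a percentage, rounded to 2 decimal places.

Periodic yield y = 0.0475. Modified duration first:
  t   CF        PV=CF/(1+0.0475)^t    t·PV
  1     2,687.50     2,565.6325     2,565.6325
  2     2,687.50     2,449.2911     4,898.5823
  3     2,687.50     2,338.2254     7,014.6763
  4     2,687.50     2,232.1961     8,928.7844
  5     2,687.50     2,130.9748    10,654.8740
  6    52,687.50    39,882.5944   239,295.5666
  Σ                 51,598.9143   273,358.1160
P = 51,598.9143; D_Mac = 5.29775 half-year periods = 2.64887 yrs; D_mod = 2.64887/(1+0.0475) = 2.52876 yrs.
ΔP/P ≈ -D_mod · Δy = -2.52876 × (+0.0235) = -0.059426 = -5.9426%.

-5.94%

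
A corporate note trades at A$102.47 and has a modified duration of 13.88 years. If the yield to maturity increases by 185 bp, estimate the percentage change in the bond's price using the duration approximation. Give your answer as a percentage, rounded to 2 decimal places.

Duration approximation: ΔP/P ≈ -D_mod · Δy = -13.88 × (+0.0185) = -0.256780.
As a percentage: -25.6780%.

-25.68%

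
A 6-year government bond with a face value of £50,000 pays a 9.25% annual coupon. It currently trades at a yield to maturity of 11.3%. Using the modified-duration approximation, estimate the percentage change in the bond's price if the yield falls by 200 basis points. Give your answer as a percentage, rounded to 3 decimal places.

Periodic yield y = 0.113. Modified duration first:
  t   CF        PV=CF/(1+0.113)^t    t·PV
  1     4,625.00     4,155.4358     4,155.4358
  2     4,625.00     3,733.5452     7,467.0903
  3     4,625.00     3,354.4880    10,063.4640
  4     4,625.00     3,013.9156    12,055.6622
  5     4,625.00     2,707.9205    13,539.6027
  6    54,625.00    28,735.6129   172,413.6771
  Σ                 45,700.9179   219,694.9321
P = 45,700.9179; D_Mac = 4.80723 yrs; D_mod = 4.80723/(1+0.113) = 4.31917 yrs.
ΔP/P ≈ -D_mod · Δy = -4.31917 × (-0.02) = +0.086383 = +8.6383%.

+8.638%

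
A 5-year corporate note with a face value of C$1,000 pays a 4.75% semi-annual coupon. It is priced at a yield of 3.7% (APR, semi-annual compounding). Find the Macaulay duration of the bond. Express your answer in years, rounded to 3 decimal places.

4.523 years

Periodic yield y = 0.0185. Discount each cash flow and weight by its period:
  t   CF        PV=CF/(1+0.0185)^t    t·PV
  1        23.75        23.3186        23.3186
  2        23.75        22.8950        45.7901
  3        23.75        22.4792        67.4375
  4        23.75        22.0709        88.2835
  5        23.75        21.6700       108.3499
  6        23.75        21.2764       127.6582
  7        23.75        20.8899       146.2293
  8        23.75        20.5105       164.0837
  9        23.75        20.1379       181.2412
  10    1,023.75       852.2825     8,522.8252
  Σ                  1,047.5308     9,475.2171
Price P = Σ PV = 1,047.5308.
Macaulay duration = Σ(t·PV) / P = 9,475.2171 / 1,047.5308 = 9.04529 half-year periods.
In years: 9.04529 / 2 = 4.52264 years.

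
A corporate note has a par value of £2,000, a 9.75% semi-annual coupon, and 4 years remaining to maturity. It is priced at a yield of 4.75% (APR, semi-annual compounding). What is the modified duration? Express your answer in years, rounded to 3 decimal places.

3.380 years

Periodic yield y = 0.02375. First find Macaulay duration:
  t   CF        PV=CF/(1+0.02375)^t    t·PV
  1        97.50        95.2381        95.2381
  2        97.50        93.0287       186.0573
  3        97.50        90.8705       272.6115
  4        97.50        88.7624       355.0495
  5        97.50        86.7032       433.5159
  6        97.50        84.6918       508.1505
  7        97.50        82.7270       579.0889
  8     2,097.50     1,738.4038    13,907.2300
  Σ                  2,360.4253    16,336.9418
P = 2,360.4253; Macaulay duration = 16,336.9418 / 2,360.4253 = 6.92119 half-year periods = 3.46059 years.
Modified duration = D_Mac / (1 + y) = 3.46059 / 1.02375 = 3.38031 years.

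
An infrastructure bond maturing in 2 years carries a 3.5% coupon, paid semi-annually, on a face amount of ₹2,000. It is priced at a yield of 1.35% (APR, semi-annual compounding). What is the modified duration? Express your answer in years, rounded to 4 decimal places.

Periodic yield y = 0.00675. First find Macaulay duration:
  t   CF        PV=CF/(1+0.00675)^t    t·PV
  1        35.00        34.7653        34.7653
  2        35.00        34.5322        69.0645
  3        35.00        34.3007       102.9021
  4     2,035.00     1,980.9698     7,923.8793
  Σ                  2,084.5681     8,130.6113
P = 2,084.5681; Macaulay duration = 8,130.6113 / 2,084.5681 = 3.90038 half-year periods = 1.95019 years.
Modified duration = D_Mac / (1 + y) = 1.95019 / 1.00675 = 1.93712 years.

1.9371 years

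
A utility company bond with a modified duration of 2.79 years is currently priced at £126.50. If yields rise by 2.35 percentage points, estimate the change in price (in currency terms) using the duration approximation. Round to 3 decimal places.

Duration approximation: ΔP/P ≈ -D_mod · Δy = -2.79 × (+0.0235) = -0.065565.
ΔP ≈ 126.50 × (-0.065565) = -8.2939725.

-£8.294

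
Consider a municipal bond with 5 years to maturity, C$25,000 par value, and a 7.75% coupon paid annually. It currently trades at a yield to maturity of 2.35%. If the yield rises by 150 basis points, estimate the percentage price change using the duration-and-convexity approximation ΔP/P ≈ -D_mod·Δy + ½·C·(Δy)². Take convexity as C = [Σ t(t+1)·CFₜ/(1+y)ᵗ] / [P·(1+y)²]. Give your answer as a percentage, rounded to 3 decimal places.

-6.190%

With y = 0.0235:
  t   CF        PV=CF/(1+0.0235)^t    t·PV        t(t+1)·PV
  1     1,937.50     1,893.0142     1,893.0142       3,786.0283
  2     1,937.50     1,849.5497     3,699.0995      11,097.2985
  3     1,937.50     1,807.0833     5,421.2499      21,684.9995
  4     1,937.50     1,765.5919     7,062.3675      35,311.8376
  5    26,937.50    23,983.8032   119,919.0162     719,514.0970
  Σ                 31,299.0423   137,994.7472     791,394.2610
P = 31,299.0423; D_Mac = 4.40891 yrs; D_mod = 4.30768 yrs; C = 24.13716.
Duration effect: -4.30768 × (+0.015) = -0.064615
Convexity effect: 0.5 × 24.13716 × (0.015)² = +0.0027154
ΔP/P ≈ -0.064615 + 0.0027154 = -0.061900 = -6.1900%.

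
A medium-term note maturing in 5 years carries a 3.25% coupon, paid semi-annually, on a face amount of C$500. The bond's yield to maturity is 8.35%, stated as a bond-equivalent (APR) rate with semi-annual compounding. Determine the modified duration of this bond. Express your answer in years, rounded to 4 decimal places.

4.4181 years

Periodic yield y = 0.04175. First find Macaulay duration:
  t   CF        PV=CF/(1+0.04175)^t    t·PV
  1        8.125         7.7994         7.7994
  2        8.125         7.4868        14.9736
  3        8.125         7.1868        21.5603
  4        8.125         6.8987        27.5949
  5        8.125         6.6223        33.1113
  6        8.125         6.3569        38.1411
  7        8.125         6.1021        42.7146
  8        8.125         5.8575        46.8603
  9        8.125         5.6228        50.6051
  10     508.125       337.5479     3,375.4795
  Σ                    397.4811     3,658.8401
P = 397.4811; Macaulay duration = 3,658.8401 / 397.4811 = 9.20507 half-year periods = 4.60253 years.
Modified duration = D_Mac / (1 + y) = 4.60253 / 1.04175 = 4.41808 years.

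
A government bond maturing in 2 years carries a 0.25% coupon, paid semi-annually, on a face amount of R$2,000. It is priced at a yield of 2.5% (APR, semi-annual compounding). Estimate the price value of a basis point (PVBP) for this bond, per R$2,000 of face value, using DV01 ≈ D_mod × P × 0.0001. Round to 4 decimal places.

R$0.3771

Periodic yield y = 0.0125.
  t   CF        PV=CF/(1+0.0125)^t    t·PV
  1         2.50         2.4691         2.4691
  2         2.50         2.4387         4.8773
  3         2.50         2.4085         7.2256
  4     2,002.50     1,905.4274     7,621.7094
  Σ                  1,912.7437     7,636.2815
P = 1,912.7437; D_Mac = 3.99232 half-year periods = 1.99616 yrs; D_mod = 1.97152 yrs.
DV01 ≈ 1.97152 × 1,912.7437 × 0.0001 = 0.377100.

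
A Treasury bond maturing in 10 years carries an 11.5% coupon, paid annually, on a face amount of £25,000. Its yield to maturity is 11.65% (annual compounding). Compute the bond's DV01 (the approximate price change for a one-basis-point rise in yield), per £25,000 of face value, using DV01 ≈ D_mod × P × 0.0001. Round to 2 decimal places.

£14.24

Periodic yield y = 0.1165.
  t   CF        PV=CF/(1+0.1165)^t    t·PV
  1     2,875.00     2,575.0112     2,575.0112
  2     2,875.00     2,306.3244     4,612.6488
  3     2,875.00     2,065.6734     6,197.0203
  4     2,875.00     1,850.1330     7,400.5318
  5     2,875.00     1,657.0828     8,285.4140
  6     2,875.00     1,484.1763     8,905.0576
  7     2,875.00     1,329.3115     9,305.1804
  8     2,875.00     1,190.6059     9,524.8472
  9     2,875.00     1,066.3734     9,597.3606
  10   27,875.00     9,260.3543    92,603.5428
  Σ                 24,785.0461   159,006.6148
P = 24,785.0461; D_Mac = 6.41543 yrs; D_mod = 5.74601 yrs.
DV01 ≈ 5.74601 × 24,785.0461 × 0.0001 = 14.241524.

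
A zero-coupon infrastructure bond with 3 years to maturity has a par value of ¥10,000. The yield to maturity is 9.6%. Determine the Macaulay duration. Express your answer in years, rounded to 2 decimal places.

3.00 years

A zero-coupon bond has a single cash flow at maturity, so its Macaulay duration equals its maturity: 3 years.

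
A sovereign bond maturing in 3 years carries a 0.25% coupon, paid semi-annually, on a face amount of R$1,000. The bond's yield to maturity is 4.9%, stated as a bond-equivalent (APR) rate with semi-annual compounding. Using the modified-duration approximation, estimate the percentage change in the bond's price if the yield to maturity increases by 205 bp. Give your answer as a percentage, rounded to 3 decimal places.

-5.983%

Periodic yield y = 0.0245. Modified duration first:
  t   CF        PV=CF/(1+0.0245)^t    t·PV
  1         1.25         1.2201         1.2201
  2         1.25         1.1909         2.3819
  3         1.25         1.1624         3.4873
  4         1.25         1.1347         4.5386
  5         1.25         1.1075         5.5376
  6     1,001.25       865.9060     5,195.4360
  Σ                    871.7217     5,212.6015
P = 871.7217; D_Mac = 5.97966 half-year periods = 2.98983 yrs; D_mod = 2.98983/(1+0.0245) = 2.91833 yrs.
ΔP/P ≈ -D_mod · Δy = -2.91833 × (+0.0205) = -0.059826 = -5.9826%.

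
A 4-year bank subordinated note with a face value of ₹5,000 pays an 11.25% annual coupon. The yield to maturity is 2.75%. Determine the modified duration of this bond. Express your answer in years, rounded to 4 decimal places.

3.4164 years

Periodic yield y = 0.0275. First find Macaulay duration:
  t   CF        PV=CF/(1+0.0275)^t    t·PV
  1       562.50       547.4453       547.4453
  2       562.50       532.7934     1,065.5869
  3       562.50       518.5338     1,555.6013
  4     5,562.50     4,990.4844    19,961.9376
  Σ                  6,589.2568    23,130.5710
P = 6,589.2568; Macaulay duration = 23,130.5710 / 6,589.2568 = 3.51035 years.
Modified duration = D_Mac / (1 + y) = 3.51035 / 1.0275 = 3.41640 years.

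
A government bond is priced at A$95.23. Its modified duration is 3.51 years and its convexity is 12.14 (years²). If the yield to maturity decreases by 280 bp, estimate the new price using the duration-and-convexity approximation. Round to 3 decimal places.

Duration effect: -D_mod·Δy = -3.51 × (-0.028) = +0.098280
Convexity effect: ½·C·(Δy)² = 0.5 × 12.14 × (-0.028)² = +0.00475888
ΔP/P ≈ +0.098280 + 0.00475888 = +0.10303888
New price ≈ 95.23 × (1 + 0.10303888) = 105.0423925424.

A$105.042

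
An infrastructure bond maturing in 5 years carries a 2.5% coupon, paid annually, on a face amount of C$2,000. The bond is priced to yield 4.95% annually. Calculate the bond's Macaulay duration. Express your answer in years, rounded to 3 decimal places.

Periodic yield y = 0.0495. Discount each cash flow and weight by its year:
  t   CF        PV=CF/(1+0.0495)^t    t·PV
  1        50.00        47.6417        47.6417
  2        50.00        45.3947        90.7894
  3        50.00        43.2536       129.7609
  4        50.00        41.2136       164.8543
  5     2,050.00     1,610.0585     8,050.2923
  Σ                  1,787.5621     8,483.3387
Price P = Σ PV = 1,787.5621.
Macaulay duration = Σ(t·PV) / P = 8,483.3387 / 1,787.5621 = 4.74576 years.

4.746 years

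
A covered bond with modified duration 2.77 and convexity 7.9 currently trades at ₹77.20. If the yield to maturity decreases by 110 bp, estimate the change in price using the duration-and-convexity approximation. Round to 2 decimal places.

+₹2.39

Duration effect: -D_mod·Δy = -2.77 × (-0.011) = +0.030470
Convexity effect: ½·C·(Δy)² = 0.5 × 7.9 × (-0.011)² = +0.00047795
ΔP/P ≈ +0.030470 + 0.00047795 = +0.03094795
ΔP ≈ 77.20 × (+0.03094795) = +2.38918174.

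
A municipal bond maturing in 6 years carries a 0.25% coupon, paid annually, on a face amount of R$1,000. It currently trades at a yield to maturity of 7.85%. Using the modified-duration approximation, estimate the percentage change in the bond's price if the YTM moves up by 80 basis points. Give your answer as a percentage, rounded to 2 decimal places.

-4.41%

Periodic yield y = 0.0785. Modified duration first:
  t   CF        PV=CF/(1+0.0785)^t    t·PV
  1         2.50         2.3180         2.3180
  2         2.50         2.1493         4.2986
  3         2.50         1.9929         5.9786
  4         2.50         1.8478         7.3913
  5         2.50         1.7133         8.5666
  6     1,002.50       637.0353     3,822.2117
  Σ                    647.0566     3,850.7648
P = 647.0566; D_Mac = 5.95120 yrs; D_mod = 5.95120/(1+0.0785) = 5.51804 yrs.
ΔP/P ≈ -D_mod · Δy = -5.51804 × (+0.008) = -0.044144 = -4.4144%.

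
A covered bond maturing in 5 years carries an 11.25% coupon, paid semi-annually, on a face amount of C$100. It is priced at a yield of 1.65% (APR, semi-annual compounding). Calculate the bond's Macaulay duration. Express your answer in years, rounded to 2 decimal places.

4.16 years

Periodic yield y = 0.00825. Discount each cash flow and weight by its period:
  t   CF        PV=CF/(1+0.00825)^t    t·PV
  1        5.625         5.5790         5.5790
  2        5.625         5.5333        11.0666
  3        5.625         5.4880        16.4641
  4        5.625         5.4431        21.7726
  5        5.625         5.3986        26.9930
  6        5.625         5.3544        32.1266
  7        5.625         5.3106        37.1743
  8        5.625         5.2672        42.1373
  9        5.625         5.2241        47.0166
  10     105.625        97.2936       972.9363
  Σ                    145.8920     1,213.2664
Price P = Σ PV = 145.8920.
Macaulay duration = Σ(t·PV) / P = 1,213.2664 / 145.8920 = 8.31620 half-year periods.
In years: 8.31620 / 2 = 4.15810 years.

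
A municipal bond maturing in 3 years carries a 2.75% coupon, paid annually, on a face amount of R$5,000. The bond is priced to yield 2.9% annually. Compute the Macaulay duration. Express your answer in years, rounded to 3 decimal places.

Periodic yield y = 0.029. Discount each cash flow and weight by its year:
  t   CF        PV=CF/(1+0.029)^t    t·PV
  1       137.50       133.6249       133.6249
  2       137.50       129.8590       259.7179
  3     5,137.50     4,715.2607    14,145.7821
  Σ                  4,978.7446    14,539.1250
Price P = Σ PV = 4,978.7446.
Macaulay duration = Σ(t·PV) / P = 14,539.1250 / 4,978.7446 = 2.92024 years.

2.920 years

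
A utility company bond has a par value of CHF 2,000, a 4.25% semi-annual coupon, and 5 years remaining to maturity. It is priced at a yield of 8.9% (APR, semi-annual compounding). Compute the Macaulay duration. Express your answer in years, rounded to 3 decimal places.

4.498 years

Periodic yield y = 0.0445. Discount each cash flow and weight by its period:
  t   CF        PV=CF/(1+0.0445)^t    t·PV
  1        42.50        40.6893        40.6893
  2        42.50        38.9558        77.9116
  3        42.50        37.2961       111.8883
  4        42.50        35.7071       142.8286
  5        42.50        34.1859       170.9294
  6        42.50        32.7294       196.3765
  7        42.50        31.3350       219.3451
  8        42.50        30.0000       240.0001
  9        42.50        28.7219       258.4970
  10    2,042.50     1,321.5318    13,215.3181
  Σ                  1,631.1524    14,673.7839
Price P = Σ PV = 1,631.1524.
Macaulay duration = Σ(t·PV) / P = 14,673.7839 / 1,631.1524 = 8.99596 half-year periods.
In years: 8.99596 / 2 = 4.49798 years.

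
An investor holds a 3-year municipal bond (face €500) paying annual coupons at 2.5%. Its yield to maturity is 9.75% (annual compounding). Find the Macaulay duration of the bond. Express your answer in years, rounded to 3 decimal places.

Periodic yield y = 0.0975. Discount each cash flow and weight by its year:
  t   CF        PV=CF/(1+0.0975)^t    t·PV
  1        12.50        11.3895        11.3895
  2        12.50        10.3777        20.7554
  3       512.50       387.6861     1,163.0584
  Σ                    409.4534     1,195.2034
Price P = Σ PV = 409.4534.
Macaulay duration = Σ(t·PV) / P = 1,195.2034 / 409.4534 = 2.91902 years.

2.919 years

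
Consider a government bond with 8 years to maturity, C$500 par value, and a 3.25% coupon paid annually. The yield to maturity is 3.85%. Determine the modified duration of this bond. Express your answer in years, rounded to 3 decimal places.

Periodic yield y = 0.0385. First find Macaulay duration:
  t   CF        PV=CF/(1+0.0385)^t    t·PV
  1        16.25        15.6476        15.6476
  2        16.25        15.0675        30.1349
  3        16.25        14.5089        43.5266
  4        16.25        13.9710        55.8840
  5        16.25        13.4531        67.2653
  6        16.25        12.9543        77.7259
  7        16.25        12.4741        87.3184
  8       516.25       381.5997     3,052.7978
  Σ                    479.6761     3,430.3005
P = 479.6761; Macaulay duration = 3,430.3005 / 479.6761 = 7.15129 years.
Modified duration = D_Mac / (1 + y) = 7.15129 / 1.0385 = 6.88617 years.

6.886 years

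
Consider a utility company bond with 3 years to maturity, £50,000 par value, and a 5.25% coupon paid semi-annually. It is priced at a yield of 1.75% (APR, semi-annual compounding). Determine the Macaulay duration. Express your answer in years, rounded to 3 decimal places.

2.825 years

Periodic yield y = 0.00875. Discount each cash flow and weight by its period:
  t   CF        PV=CF/(1+0.00875)^t    t·PV
  1     1,312.50     1,301.1152     1,301.1152
  2     1,312.50     1,289.8292     2,579.6585
  3     1,312.50     1,278.6411     3,835.9234
  4     1,312.50     1,267.5501     5,070.2003
  5     1,312.50     1,256.5552     6,282.7760
  6    51,312.50    48,699.2069   292,195.2411
  Σ                 55,092.8977   311,264.9145
Price P = Σ PV = 55,092.8977.
Macaulay duration = Σ(t·PV) / P = 311,264.9145 / 55,092.8977 = 5.64982 half-year periods.
In years: 5.64982 / 2 = 2.82491 years.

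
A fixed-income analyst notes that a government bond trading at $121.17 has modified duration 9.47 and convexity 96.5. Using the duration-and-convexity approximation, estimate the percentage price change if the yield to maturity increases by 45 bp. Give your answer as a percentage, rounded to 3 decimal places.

-4.164%

Duration effect: -D_mod·Δy = -9.47 × (+0.0045) = -0.042615
Convexity effect: ½·C·(Δy)² = 0.5 × 96.5 × (0.0045)² = +0.0009770625
ΔP/P ≈ -0.042615 + 0.0009770625 = -0.0416379375
= -4.16379375%.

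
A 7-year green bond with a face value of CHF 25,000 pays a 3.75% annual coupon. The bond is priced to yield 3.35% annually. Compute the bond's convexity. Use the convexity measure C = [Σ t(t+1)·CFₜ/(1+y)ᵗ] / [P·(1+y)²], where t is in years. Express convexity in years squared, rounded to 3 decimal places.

With y = 0.0335:
  t   CF        PV=CF/(1+0.0335)^t    t·PV        t(t+1)·PV
  1       937.50       907.1118       907.1118       1,814.2235
  2       937.50       877.7085     1,755.4170       5,266.2511
  3       937.50       849.2584     2,547.7751      10,191.1004
  4       937.50       821.7304     3,286.9216      16,434.6079
  5       937.50       795.0947     3,975.4736      23,852.8417
  6       937.50       769.3224     4,615.9345      32,311.5418
  7    25,937.50    20,594.6657   144,162.6601   1,153,301.2808
  Σ                 25,614.8919   161,251.2937   1,243,171.8472
P = 25,614.8919.
Convexity = Σ t(t+1)·PV / [P·(1+y)²] = 1,243,171.8472 / (25,614.8919 × 1.068122) = 45.43784.

45.438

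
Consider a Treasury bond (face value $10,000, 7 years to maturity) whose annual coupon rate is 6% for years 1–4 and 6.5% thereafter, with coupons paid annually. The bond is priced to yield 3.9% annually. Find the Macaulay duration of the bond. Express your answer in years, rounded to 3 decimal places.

5.988 years

Periodic yield y = 0.039. Discount each cash flow and weight by its year:
  t   CF        PV=CF/(1+0.039)^t    t·PV
  1       600.00       577.4783       577.4783
  2       600.00       555.8021     1,111.6041
  3       600.00       534.9394     1,604.8183
  4       600.00       514.8599     2,059.4396
  5       650.00       536.8286     2,684.1428
  6       650.00       516.6781     3,100.0687
  7    10,650.00     8,147.8078    57,034.6545
  Σ                 11,384.3942    68,172.2064
Price P = Σ PV = 11,384.3942.
Macaulay duration = Σ(t·PV) / P = 68,172.2064 / 11,384.3942 = 5.98822 years.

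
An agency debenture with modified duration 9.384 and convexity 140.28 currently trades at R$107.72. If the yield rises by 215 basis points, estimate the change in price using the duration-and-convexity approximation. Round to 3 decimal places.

Duration effect: -D_mod·Δy = -9.384 × (+0.0215) = -0.201756
Convexity effect: ½·C·(Δy)² = 0.5 × 140.28 × (0.0215)² = +0.032422215
ΔP/P ≈ -0.201756 + 0.032422215 = -0.169333785
ΔP ≈ 107.72 × (-0.169333785) = -18.2406353202.

-R$18.241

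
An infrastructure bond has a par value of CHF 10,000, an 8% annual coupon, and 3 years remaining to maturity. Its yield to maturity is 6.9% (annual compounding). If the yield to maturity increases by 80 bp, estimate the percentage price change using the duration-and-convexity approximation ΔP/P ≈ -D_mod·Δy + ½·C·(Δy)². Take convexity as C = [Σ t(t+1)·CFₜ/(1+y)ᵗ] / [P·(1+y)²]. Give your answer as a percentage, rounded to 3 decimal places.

With y = 0.069:
  t   CF        PV=CF/(1+0.069)^t    t·PV        t(t+1)·PV
  1       800.00       748.3630       748.3630       1,496.7259
  2       800.00       700.0589     1,400.1178       4,200.3534
  3    10,800.00     8,840.7811    26,522.3434     106,089.3738
  Σ                 10,289.2030    28,670.8242     111,786.4531
P = 10,289.2030; D_Mac = 2.78650 yrs; D_mod = 2.60664 yrs; C = 9.50719.
Duration effect: -2.60664 × (+0.008) = -0.020853
Convexity effect: 0.5 × 9.50719 × (0.008)² = +0.0003042
ΔP/P ≈ -0.020853 + 0.0003042 = -0.020549 = -2.0549%.

-2.055%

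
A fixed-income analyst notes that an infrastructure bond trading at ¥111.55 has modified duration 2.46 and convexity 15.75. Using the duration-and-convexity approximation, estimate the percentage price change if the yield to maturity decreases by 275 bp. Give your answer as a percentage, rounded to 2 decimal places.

Duration effect: -D_mod·Δy = -2.46 × (-0.0275) = +0.067650
Convexity effect: ½·C·(Δy)² = 0.5 × 15.75 × (-0.0275)² = +0.00595546875
ΔP/P ≈ +0.067650 + 0.00595546875 = +0.07360546875
= +7.360546875%.

+7.36%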